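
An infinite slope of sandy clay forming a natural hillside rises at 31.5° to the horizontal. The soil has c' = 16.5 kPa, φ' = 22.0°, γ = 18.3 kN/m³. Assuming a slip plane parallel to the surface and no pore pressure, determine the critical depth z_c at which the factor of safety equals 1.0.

z_c = 5.94 m

Setting FS = 1.00 in FS = [c' + γz cos²β tanφ'] / [γz sinβ cosβ] and solving for z:
z = c' / [γ cosβ (FS·sinβ − cosβ·tanφ')]
  = 16.5 / [18.3·cos31.5°·(1.00·sin31.5° − cos31.5°·tan22.0°)]
  = 16.5 / [18.3·0.8526·(1.00·0.5225 − 0.8526·0.4040)]
  = 16.5 / 2.7775 = 5.941 m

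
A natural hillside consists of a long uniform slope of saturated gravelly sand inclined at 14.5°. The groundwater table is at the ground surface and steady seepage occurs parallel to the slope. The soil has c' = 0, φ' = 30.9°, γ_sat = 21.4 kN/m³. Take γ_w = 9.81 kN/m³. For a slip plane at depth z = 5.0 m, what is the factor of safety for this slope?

FS = 1.25

With seepage parallel to the slope and the water table at the surface, the effective normal stress on the slip plane uses the buoyant unit weight γ' = γ_sat − γ_w while the driving shear stress uses γ_sat:
FS = [c' + γ' z cos²β tanφ'] / [γ_sat z sinβ cosβ]
(For c' = 0 this reduces to FS = (γ'/γ_sat)·tanφ'/tanβ.)
γ' = 21.4 − 9.81 = 11.59 kN/m³
Numerator = 0.0 + 11.59·5.0·cos²14.5°·tan30.9° = 0.0 + 11.59·5.0·0.9373·0.5985 = 32.508 kPa
Denominator = 21.4·5.0·sin14.5°·cos14.5° = 21.4·5.0·0.2504·0.9681 = 25.937 kPa
FS = 32.508 / 25.937 = 1.253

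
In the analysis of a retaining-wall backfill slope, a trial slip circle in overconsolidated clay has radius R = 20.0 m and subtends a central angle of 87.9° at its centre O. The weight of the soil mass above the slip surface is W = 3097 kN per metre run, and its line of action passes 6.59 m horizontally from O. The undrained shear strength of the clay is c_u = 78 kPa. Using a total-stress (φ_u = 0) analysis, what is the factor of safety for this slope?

Taking moments about the centre O, the resisting moment is provided by the undrained shear strength acting along the arc:
Arc length L_a = R·θ = 20.0·(87.9°·π/180) = 20.0·1.5341 = 30.68 m
M_R = c_u·L_a·R = 78·30.68·20.0 = 47865.3 kN·m/m
M_D = W·d = 3097·6.59 = 20409.2 kN·m/m
FS = M_R / M_D = 47865.3 / 20409.2 = 2.345

FS = 2.35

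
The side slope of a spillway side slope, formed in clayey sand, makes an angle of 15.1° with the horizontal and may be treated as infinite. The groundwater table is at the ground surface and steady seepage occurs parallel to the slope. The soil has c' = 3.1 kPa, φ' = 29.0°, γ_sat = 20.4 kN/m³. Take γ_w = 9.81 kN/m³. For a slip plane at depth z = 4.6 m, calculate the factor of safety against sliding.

With seepage parallel to the slope and the water table at the surface, the effective normal stress on the slip plane uses the buoyant unit weight γ' = γ_sat − γ_w while the driving shear stress uses γ_sat:
FS = [c' + γ' z cos²β tanφ'] / [γ_sat z sinβ cosβ]
γ' = 20.4 − 9.81 = 10.59 kN/m³
Numerator = 3.1 + 10.59·4.6·cos²15.1°·tan29.0° = 3.1 + 10.59·4.6·0.9321·0.5543 = 28.270 kPa
Denominator = 20.4·4.6·sin15.1°·cos15.1° = 20.4·4.6·0.2605·0.9655 = 23.602 kPa
FS = 28.270 / 23.602 = 1.198

FS = 1.20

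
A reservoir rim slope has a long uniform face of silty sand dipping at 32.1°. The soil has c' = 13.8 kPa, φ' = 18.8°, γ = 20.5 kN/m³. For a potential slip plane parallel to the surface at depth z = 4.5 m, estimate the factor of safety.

For an infinite slope with a slip plane parallel to the surface (no pore pressure): FS = [c' + γz cos²β tanφ'] / [γz sinβ cosβ].
γz = 20.5·4.5 = 92.25 kN/m²
Numerator = 13.8 + 92.25·cos²32.1°·tan18.8° = 13.8 + 92.25·0.7176·0.3404 = 36.336 kPa
Denominator = 92.25·sin32.1°·cos32.1° = 92.25·0.5314·0.8471 = 41.527 kPa
FS = 36.336 / 41.527 = 0.875

FS = 0.88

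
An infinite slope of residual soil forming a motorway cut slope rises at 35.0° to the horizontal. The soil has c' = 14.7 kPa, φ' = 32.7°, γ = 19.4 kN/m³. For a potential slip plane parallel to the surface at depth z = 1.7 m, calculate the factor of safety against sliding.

FS = 1.87

For an infinite slope with a slip plane parallel to the surface (no pore pressure): FS = [c' + γz cos²β tanφ'] / [γz sinβ cosβ].
γz = 19.4·1.7 = 32.98 kN/m²
Numerator = 14.7 + 32.98·cos²35.0°·tan32.7° = 14.7 + 32.98·0.6710·0.6420 = 28.907 kPa
Denominator = 32.98·sin35.0°·cos35.0° = 32.98·0.5736·0.8192 = 15.496 kPa
FS = 28.907 / 15.496 = 1.866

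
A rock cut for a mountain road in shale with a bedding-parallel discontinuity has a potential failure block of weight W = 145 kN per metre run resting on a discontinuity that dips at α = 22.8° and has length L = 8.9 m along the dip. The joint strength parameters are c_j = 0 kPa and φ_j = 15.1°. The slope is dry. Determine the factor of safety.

Resolving the block weight along and normal to the plane and applying the Mohr–Coulomb strength on the joint:
N' = W cosα = 145·cos22.8° = 133.7 kN/m
Driving force T = W sinα = 145·sin22.8° = 56.2 kN/m
Resisting force R = c_j·L + N'·tanφ_j = 0·8.9 + 133.7·tan15.1° = 0.0 + 36.1 = 36.1 kN/m
FS = R / T = 36.1 / 56.2 = 0.642

FS = 0.64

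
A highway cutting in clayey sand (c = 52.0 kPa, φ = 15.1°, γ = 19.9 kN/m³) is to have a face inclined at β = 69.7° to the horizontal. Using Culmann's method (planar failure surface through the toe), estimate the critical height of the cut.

H_c = 22.50 m

Culmann's analysis gives the critical failure plane at α_cr = (β + φ)/2 = (69.7 + 15.1)/2 = 42.4°, and the critical height
H_c = (4c/γ) · sinβ cosφ / [1 − cos(β − φ)]
    = (4·52.0/19.9) · sin69.7°·cos15.1° / [1 − cos(54.6°)]
    = 10.452 · 0.9379·0.9655 / [1 − 0.5793]
    = 10.452 · 0.9055 / 0.4207
    = 22.50 m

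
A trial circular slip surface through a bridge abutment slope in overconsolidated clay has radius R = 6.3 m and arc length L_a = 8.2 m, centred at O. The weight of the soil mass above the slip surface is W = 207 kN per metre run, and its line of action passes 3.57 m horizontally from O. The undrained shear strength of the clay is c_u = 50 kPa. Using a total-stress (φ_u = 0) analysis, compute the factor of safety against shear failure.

Taking moments about the centre O, the resisting moment is provided by the undrained shear strength acting along the arc:
M_R = c_u·L_a·R = 50·8.20·6.3 = 2583.0 kN·m/m
M_D = W·d = 207·3.57 = 739.0 kN·m/m
FS = M_R / M_D = 2583.0 / 739.0 = 3.495

FS = 3.50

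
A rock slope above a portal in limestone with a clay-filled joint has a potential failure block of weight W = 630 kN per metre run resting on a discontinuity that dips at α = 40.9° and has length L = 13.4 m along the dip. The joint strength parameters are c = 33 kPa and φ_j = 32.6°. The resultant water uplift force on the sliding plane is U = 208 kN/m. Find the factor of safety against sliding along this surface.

Resolving the block weight along and normal to the plane and applying the Mohr–Coulomb strength on the joint:
N' = W cosα − U = 630·cos40.9° − 208 = 268.2 kN/m
Driving force T = W sinα = 630·sin40.9° = 412.5 kN/m
Resisting force R = c·L + N'·tanφ_j = 33·13.4 + 268.2·tan32.6° = 442.2 + 171.5 = 613.7 kN/m
FS = R / T = 613.7 / 412.5 = 1.488

FS = 1.49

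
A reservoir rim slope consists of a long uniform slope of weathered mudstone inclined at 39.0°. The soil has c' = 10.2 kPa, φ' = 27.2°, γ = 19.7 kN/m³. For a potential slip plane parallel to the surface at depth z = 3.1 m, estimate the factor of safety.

For an infinite slope with a slip plane parallel to the surface (no pore pressure): FS = [c' + γz cos²β tanφ'] / [γz sinβ cosβ].
γz = 19.7·3.1 = 61.07 kN/m²
Numerator = 10.2 + 61.07·cos²39.0°·tan27.2° = 10.2 + 61.07·0.6040·0.5139 = 29.156 kPa
Denominator = 61.07·sin39.0°·cos39.0° = 61.07·0.6293·0.7771 = 29.868 kPa
FS = 29.156 / 29.868 = 0.976

FS = 0.98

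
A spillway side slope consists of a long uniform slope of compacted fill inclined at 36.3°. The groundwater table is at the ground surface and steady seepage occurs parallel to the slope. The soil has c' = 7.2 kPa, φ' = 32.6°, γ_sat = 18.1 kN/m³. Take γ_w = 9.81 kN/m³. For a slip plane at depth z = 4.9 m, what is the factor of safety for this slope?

FS = 0.57

With seepage parallel to the slope and the water table at the surface, the effective normal stress on the slip plane uses the buoyant unit weight γ' = γ_sat − γ_w while the driving shear stress uses γ_sat:
FS = [c' + γ' z cos²β tanφ'] / [γ_sat z sinβ cosβ]
γ' = 18.1 − 9.81 = 8.29 kN/m³
Numerator = 7.2 + 8.29·4.9·cos²36.3°·tan32.6° = 7.2 + 8.29·4.9·0.6495·0.6395 = 24.073 kPa
Denominator = 18.1·4.9·sin36.3°·cos36.3° = 18.1·4.9·0.5920·0.8059 = 42.316 kPa
FS = 24.073 / 42.316 = 0.569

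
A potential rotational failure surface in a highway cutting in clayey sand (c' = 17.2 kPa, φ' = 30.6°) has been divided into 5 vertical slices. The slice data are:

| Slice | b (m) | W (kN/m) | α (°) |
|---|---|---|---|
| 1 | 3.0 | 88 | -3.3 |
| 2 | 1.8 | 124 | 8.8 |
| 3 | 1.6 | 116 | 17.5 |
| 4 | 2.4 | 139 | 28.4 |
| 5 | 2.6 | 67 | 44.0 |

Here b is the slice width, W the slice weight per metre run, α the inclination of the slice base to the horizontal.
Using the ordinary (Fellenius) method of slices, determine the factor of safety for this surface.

Ordinary method of slices: FS = Σ[c'·Δl_i + (W_i cosα_i)·tanφ'] / Σ W_i sinα_i, with Δl_i = b_i / cosα_i.
Slice 1: Δl = 3.0/cos(-3.3°) = 3.005 m; N'_1 = 88·cos(-3.3°) = 87.9; c'Δl = 51.69; W sinα = -5.1
Slice 2: Δl = 1.8/cos8.8° = 1.821 m; N'_2 = 124·cos8.8° = 122.5; c'Δl = 31.33; W sinα = 19.0
Slice 3: Δl = 1.6/cos17.5° = 1.678 m; N'_3 = 116·cos17.5° = 110.6; c'Δl = 28.86; W sinα = 34.9
Slice 4: Δl = 2.4/cos28.4° = 2.728 m; N'_4 = 139·cos28.4° = 122.3; c'Δl = 46.93; W sinα = 66.1
Slice 5: Δl = 2.6/cos44.0° = 3.614 m; N'_5 = 67·cos44.0° = 48.2; c'Δl = 62.17; W sinα = 46.5
Σc'Δl = 221.0 kN/m; ΣN' = 491.5 kN/m; ΣW sinα = 161.4 kN/m
Resisting = 221.0 + 491.5·tan30.6° = 221.0 + 290.7 = 511.6 kN/m
FS = 511.6 / 161.4 = 3.169

FS = 3.17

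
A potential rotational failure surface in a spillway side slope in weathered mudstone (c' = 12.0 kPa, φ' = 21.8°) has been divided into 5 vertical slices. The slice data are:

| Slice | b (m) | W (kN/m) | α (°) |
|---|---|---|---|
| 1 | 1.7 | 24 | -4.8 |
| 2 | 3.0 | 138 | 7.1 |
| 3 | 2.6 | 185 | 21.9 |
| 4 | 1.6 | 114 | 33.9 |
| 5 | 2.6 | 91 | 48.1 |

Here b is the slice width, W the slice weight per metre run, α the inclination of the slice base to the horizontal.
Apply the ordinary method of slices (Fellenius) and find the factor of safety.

FS = 1.65

Ordinary method of slices: FS = Σ[c'·Δl_i + (W_i cosα_i)·tanφ'] / Σ W_i sinα_i, with Δl_i = b_i / cosα_i.
Slice 1: Δl = 1.7/cos(-4.8°) = 1.706 m; N'_1 = 24·cos(-4.8°) = 23.9; c'Δl = 20.47; W sinα = -2.0
Slice 2: Δl = 3.0/cos7.1° = 3.023 m; N'_2 = 138·cos7.1° = 136.9; c'Δl = 36.28; W sinα = 17.1
Slice 3: Δl = 2.6/cos21.9° = 2.802 m; N'_3 = 185·cos21.9° = 171.6; c'Δl = 33.63; W sinα = 69.0
Slice 4: Δl = 1.6/cos33.9° = 1.928 m; N'_4 = 114·cos33.9° = 94.6; c'Δl = 23.13; W sinα = 63.6
Slice 5: Δl = 2.6/cos48.1° = 3.893 m; N'_5 = 91·cos48.1° = 60.8; c'Δl = 46.72; W sinα = 67.7
Σc'Δl = 160.2 kN/m; ΣN' = 487.9 kN/m; ΣW sinα = 215.4 kN/m
Resisting = 160.2 + 487.9·tan21.8° = 160.2 + 195.1 = 355.4 kN/m
FS = 355.4 / 215.4 = 1.650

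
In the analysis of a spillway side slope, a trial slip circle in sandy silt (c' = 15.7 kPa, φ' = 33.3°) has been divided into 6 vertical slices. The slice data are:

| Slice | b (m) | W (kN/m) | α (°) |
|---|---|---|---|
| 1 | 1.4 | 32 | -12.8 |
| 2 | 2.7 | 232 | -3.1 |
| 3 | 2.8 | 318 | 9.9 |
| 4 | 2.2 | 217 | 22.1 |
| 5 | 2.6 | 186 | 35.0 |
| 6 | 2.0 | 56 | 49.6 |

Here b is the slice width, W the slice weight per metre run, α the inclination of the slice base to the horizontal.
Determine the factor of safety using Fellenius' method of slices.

FS = 3.31

Ordinary method of slices: FS = Σ[c'·Δl_i + (W_i cosα_i)·tanφ'] / Σ W_i sinα_i, with Δl_i = b_i / cosα_i.
Slice 1: Δl = 1.4/cos(-12.8°) = 1.436 m; N'_1 = 32·cos(-12.8°) = 31.2; c'Δl = 22.54; W sinα = -7.1
Slice 2: Δl = 2.7/cos(-3.1°) = 2.704 m; N'_2 = 232·cos(-3.1°) = 231.7; c'Δl = 42.45; W sinα = -12.5
Slice 3: Δl = 2.8/cos9.9° = 2.842 m; N'_3 = 318·cos9.9° = 313.3; c'Δl = 44.62; W sinα = 54.7
Slice 4: Δl = 2.2/cos22.1° = 2.374 m; N'_4 = 217·cos22.1° = 201.1; c'Δl = 37.28; W sinα = 81.6
Slice 5: Δl = 2.6/cos35.0° = 3.174 m; N'_5 = 186·cos35.0° = 152.4; c'Δl = 49.83; W sinα = 106.7
Slice 6: Δl = 2.0/cos49.6° = 3.086 m; N'_6 = 56·cos49.6° = 36.3; c'Δl = 48.45; W sinα = 42.6
Σc'Δl = 245.2 kN/m; ΣN' = 965.8 kN/m; ΣW sinα = 266.0 kN/m
Resisting = 245.2 + 965.8·tan33.3° = 245.2 + 634.4 = 879.6 kN/m
FS = 879.6 / 266.0 = 3.307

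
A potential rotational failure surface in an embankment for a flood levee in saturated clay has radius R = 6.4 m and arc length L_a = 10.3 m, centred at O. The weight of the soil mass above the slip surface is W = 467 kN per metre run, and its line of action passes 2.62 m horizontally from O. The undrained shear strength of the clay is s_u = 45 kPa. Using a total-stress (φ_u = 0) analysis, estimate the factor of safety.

Taking moments about the centre O, the resisting moment is provided by the undrained shear strength acting along the arc:
M_R = s_u·L_a·R = 45·10.30·6.4 = 2966.4 kN·m/m
M_D = W·d = 467·2.62 = 1223.5 kN·m/m
FS = M_R / M_D = 2966.4 / 1223.5 = 2.424

FS = 2.42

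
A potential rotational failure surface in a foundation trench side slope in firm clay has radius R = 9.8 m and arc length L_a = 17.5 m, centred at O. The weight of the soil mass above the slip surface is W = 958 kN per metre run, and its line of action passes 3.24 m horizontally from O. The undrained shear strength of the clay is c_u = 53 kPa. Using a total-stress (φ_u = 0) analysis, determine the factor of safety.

FS = 2.93

Taking moments about the centre O, the resisting moment is provided by the undrained shear strength acting along the arc:
M_R = c_u·L_a·R = 53·17.50·9.8 = 9089.5 kN·m/m
M_D = W·d = 958·3.24 = 3103.9 kN·m/m
FS = M_R / M_D = 9089.5 / 3103.9 = 2.928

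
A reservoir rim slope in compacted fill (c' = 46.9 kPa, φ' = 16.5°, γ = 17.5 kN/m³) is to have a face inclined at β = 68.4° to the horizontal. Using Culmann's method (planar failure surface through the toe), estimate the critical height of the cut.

H_c = 24.95 m

Culmann's analysis gives the critical failure plane at α_cr = (β + φ')/2 = (68.4 + 16.5)/2 = 42.5°, and the critical height
H_c = (4c'/γ) · sinβ cosφ' / [1 − cos(β − φ')]
    = (4·46.9/17.5) · sin68.4°·cos16.5° / [1 − cos(51.9°)]
    = 10.720 · 0.9298·0.9588 / [1 − 0.6170]
    = 10.720 · 0.8915 / 0.3830
    = 24.95 m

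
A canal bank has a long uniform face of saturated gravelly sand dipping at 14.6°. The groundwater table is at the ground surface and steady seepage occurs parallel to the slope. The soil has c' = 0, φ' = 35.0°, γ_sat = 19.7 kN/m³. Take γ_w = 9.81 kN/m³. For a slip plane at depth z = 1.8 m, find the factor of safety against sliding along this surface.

FS = 1.35

With seepage parallel to the slope and the water table at the surface, the effective normal stress on the slip plane uses the buoyant unit weight γ' = γ_sat − γ_w while the driving shear stress uses γ_sat:
FS = [c' + γ' z cos²β tanφ'] / [γ_sat z sinβ cosβ]
(For c' = 0 this reduces to FS = (γ'/γ_sat)·tanφ'/tanβ.)
γ' = 19.7 − 9.81 = 9.89 kN/m³
Numerator = 0.0 + 9.89·1.8·cos²14.6°·tan35.0° = 0.0 + 9.89·1.8·0.9365·0.7002 = 11.673 kPa
Denominator = 19.7·1.8·sin14.6°·cos14.6° = 19.7·1.8·0.2521·0.9677 = 8.650 kPa
FS = 11.673 / 8.650 = 1.350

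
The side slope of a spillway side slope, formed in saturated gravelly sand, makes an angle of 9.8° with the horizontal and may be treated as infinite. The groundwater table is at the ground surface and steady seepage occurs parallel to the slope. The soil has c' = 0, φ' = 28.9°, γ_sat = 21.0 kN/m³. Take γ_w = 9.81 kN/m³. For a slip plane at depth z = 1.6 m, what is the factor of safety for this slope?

With seepage parallel to the slope and the water table at the surface, the effective normal stress on the slip plane uses the buoyant unit weight γ' = γ_sat − γ_w while the driving shear stress uses γ_sat:
FS = [c' + γ' z cos²β tanφ'] / [γ_sat z sinβ cosβ]
(For c' = 0 this reduces to FS = (γ'/γ_sat)·tanφ'/tanβ.)
γ' = 21.0 − 9.81 = 11.19 kN/m³
Numerator = 0.0 + 11.19·1.6·cos²9.8°·tan28.9° = 0.0 + 11.19·1.6·0.9710·0.5520 = 9.597 kPa
Denominator = 21.0·1.6·sin9.8°·cos9.8° = 21.0·1.6·0.1702·0.9854 = 5.636 kPa
FS = 9.597 / 5.636 = 1.703

FS = 1.70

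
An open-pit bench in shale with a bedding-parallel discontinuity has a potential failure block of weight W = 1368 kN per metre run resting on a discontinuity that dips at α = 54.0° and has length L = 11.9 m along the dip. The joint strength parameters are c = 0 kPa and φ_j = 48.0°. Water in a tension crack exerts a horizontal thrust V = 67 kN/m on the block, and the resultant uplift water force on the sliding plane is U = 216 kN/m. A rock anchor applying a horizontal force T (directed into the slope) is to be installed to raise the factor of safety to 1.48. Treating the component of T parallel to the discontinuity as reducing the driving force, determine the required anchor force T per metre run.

T = 624 kN/m

Resolving forces along and normal to the sliding plane, with the horizontal anchor force T adding T·sinα to the effective normal force and T·cosα acting up the plane against the driving force:
FS = [cL + (W cosα − U − V sinα + T sinα) tanφ_j] / [W sinα + V cosα − T cosα]
Without the anchor: N' = 533.9 kN/m, driving T_d = 1146.1 kN/m, resisting R = 0·11.9 + 533.9·tan48.0° = 592.9 kN/m, FS = 0.52.
Setting FS = 1.48 and solving for T:
1.48·(1146.1 − T cos54.0°) = 592.9 + T sin54.0°·tan48.0°
T·(sin54.0°·tan48.0° + 1.48·cos54.0°) = 1.48·1146.1 − 592.9
T·(0.8090·1.1106 + 1.48·0.5878) = 1696.3 − 592.9 = 1103.3
T·1.7684 = 1103.3
T = 623.9 kN/m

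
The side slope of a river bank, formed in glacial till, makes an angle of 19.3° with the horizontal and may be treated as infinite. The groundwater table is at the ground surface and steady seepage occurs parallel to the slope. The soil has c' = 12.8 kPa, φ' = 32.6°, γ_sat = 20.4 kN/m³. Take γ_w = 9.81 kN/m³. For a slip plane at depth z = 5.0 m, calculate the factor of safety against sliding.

FS = 1.35

With seepage parallel to the slope and the water table at the surface, the effective normal stress on the slip plane uses the buoyant unit weight γ' = γ_sat − γ_w while the driving shear stress uses γ_sat:
FS = [c' + γ' z cos²β tanφ'] / [γ_sat z sinβ cosβ]
γ' = 20.4 − 9.81 = 10.59 kN/m³
Numerator = 12.8 + 10.59·5.0·cos²19.3°·tan32.6° = 12.8 + 10.59·5.0·0.8908·0.6395 = 42.964 kPa
Denominator = 20.4·5.0·sin19.3°·cos19.3° = 20.4·5.0·0.3305·0.9438 = 31.818 kPa
FS = 42.964 / 31.818 = 1.350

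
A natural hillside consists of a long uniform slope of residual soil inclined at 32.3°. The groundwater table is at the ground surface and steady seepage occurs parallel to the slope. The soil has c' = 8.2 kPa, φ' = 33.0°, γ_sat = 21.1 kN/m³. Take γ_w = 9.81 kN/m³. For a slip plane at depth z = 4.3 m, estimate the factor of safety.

With seepage parallel to the slope and the water table at the surface, the effective normal stress on the slip plane uses the buoyant unit weight γ' = γ_sat − γ_w while the driving shear stress uses γ_sat:
FS = [c' + γ' z cos²β tanφ'] / [γ_sat z sinβ cosβ]
γ' = 21.1 − 9.81 = 11.29 kN/m³
Numerator = 8.2 + 11.29·4.3·cos²32.3°·tan33.0° = 8.2 + 11.29·4.3·0.7145·0.6494 = 30.725 kPa
Denominator = 21.1·4.3·sin32.3°·cos32.3° = 21.1·4.3·0.5344·0.8453 = 40.980 kPa
FS = 30.725 / 40.980 = 0.750

FS = 0.75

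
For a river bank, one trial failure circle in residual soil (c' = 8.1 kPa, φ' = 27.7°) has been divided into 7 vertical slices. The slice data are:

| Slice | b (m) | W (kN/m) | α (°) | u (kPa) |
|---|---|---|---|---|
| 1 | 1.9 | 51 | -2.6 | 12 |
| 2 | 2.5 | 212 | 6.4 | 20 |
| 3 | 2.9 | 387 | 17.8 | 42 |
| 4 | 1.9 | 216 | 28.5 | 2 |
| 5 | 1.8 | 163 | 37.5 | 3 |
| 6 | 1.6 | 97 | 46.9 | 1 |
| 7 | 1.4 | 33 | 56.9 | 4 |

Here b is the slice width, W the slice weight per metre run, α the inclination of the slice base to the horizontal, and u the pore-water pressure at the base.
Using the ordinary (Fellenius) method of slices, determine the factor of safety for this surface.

FS = 1.27

Ordinary method of slices: FS = Σ[c'·Δl_i + (W_i cosα_i − u_i·Δl_i)·tanφ'] / Σ W_i sinα_i, with Δl_i = b_i / cosα_i.
Slice 1: Δl = 1.9/cos(-2.6°) = 1.902 m; N'_1 = 51·cos(-2.6°) − 12·1.902 = 28.1; c'Δl = 15.41; W sinα = -2.3
Slice 2: Δl = 2.5/cos6.4° = 2.516 m; N'_2 = 212·cos6.4° − 20·2.516 = 160.4; c'Δl = 20.38; W sinα = 23.6
Slice 3: Δl = 2.9/cos17.8° = 3.046 m; N'_3 = 387·cos17.8° − 42·3.046 = 240.6; c'Δl = 24.67; W sinα = 118.3
Slice 4: Δl = 1.9/cos28.5° = 2.162 m; N'_4 = 216·cos28.5° − 2·2.162 = 185.5; c'Δl = 17.51; W sinα = 103.1
Slice 5: Δl = 1.8/cos37.5° = 2.269 m; N'_5 = 163·cos37.5° − 3·2.269 = 122.5; c'Δl = 18.38; W sinα = 99.2
Slice 6: Δl = 1.6/cos46.9° = 2.342 m; N'_6 = 97·cos46.9° − 1·2.342 = 63.9; c'Δl = 18.97; W sinα = 70.8
Slice 7: Δl = 1.4/cos56.9° = 2.564 m; N'_7 = 33·cos56.9° − 4·2.564 = 7.8; c'Δl = 20.77; W sinα = 27.6
Σc'Δl = 136.1 kN/m; ΣN' = 808.8 kN/m; ΣW sinα = 440.4 kN/m
Resisting = 136.1 + 808.8·tan27.7° = 136.1 + 424.6 = 560.7 kN/m
FS = 560.7 / 440.4 = 1.273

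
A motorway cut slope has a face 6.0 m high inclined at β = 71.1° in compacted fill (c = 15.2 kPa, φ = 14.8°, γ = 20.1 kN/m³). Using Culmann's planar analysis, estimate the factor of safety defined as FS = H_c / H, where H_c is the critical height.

H_c = (4c/γ) · sinβ cosφ / [1 − cos(β − φ)]
    = (4·15.2/20.1) · sin71.1°·cos14.8° / [1 − cos56.3°]
    = 3.025 · 0.9147 / 0.4452 = 6.22 m
FS = H_c / H = 6.22 / 6.0 = 1.036

FS = 1.04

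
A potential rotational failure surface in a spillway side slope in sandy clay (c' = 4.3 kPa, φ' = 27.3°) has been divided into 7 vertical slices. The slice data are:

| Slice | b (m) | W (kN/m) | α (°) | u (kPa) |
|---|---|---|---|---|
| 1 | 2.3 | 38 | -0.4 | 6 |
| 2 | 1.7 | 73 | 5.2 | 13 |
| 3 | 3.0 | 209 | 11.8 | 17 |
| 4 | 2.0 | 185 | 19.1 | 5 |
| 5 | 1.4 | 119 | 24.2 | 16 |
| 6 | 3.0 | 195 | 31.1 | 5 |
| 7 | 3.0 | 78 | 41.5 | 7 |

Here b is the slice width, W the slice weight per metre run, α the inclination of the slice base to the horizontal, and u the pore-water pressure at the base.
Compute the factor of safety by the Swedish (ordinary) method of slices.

FS = 1.34

Ordinary method of slices: FS = Σ[c'·Δl_i + (W_i cosα_i − u_i·Δl_i)·tanφ'] / Σ W_i sinα_i, with Δl_i = b_i / cosα_i.
Slice 1: Δl = 2.3/cos(-0.4°) = 2.300 m; N'_1 = 38·cos(-0.4°) − 6·2.300 = 24.2; c'Δl = 9.89; W sinα = -0.3
Slice 2: Δl = 1.7/cos5.2° = 1.707 m; N'_2 = 73·cos5.2° − 13·1.707 = 50.5; c'Δl = 7.34; W sinα = 6.6
Slice 3: Δl = 3.0/cos11.8° = 3.065 m; N'_3 = 209·cos11.8° − 17·3.065 = 152.5; c'Δl = 13.18; W sinα = 42.7
Slice 4: Δl = 2.0/cos19.1° = 2.117 m; N'_4 = 185·cos19.1° − 5·2.117 = 164.2; c'Δl = 9.10; W sinα = 60.5
Slice 5: Δl = 1.4/cos24.2° = 1.535 m; N'_5 = 119·cos24.2° − 16·1.535 = 84.0; c'Δl = 6.60; W sinα = 48.8
Slice 6: Δl = 3.0/cos31.1° = 3.504 m; N'_6 = 195·cos31.1° − 5·3.504 = 149.5; c'Δl = 15.07; W sinα = 100.7
Slice 7: Δl = 3.0/cos41.5° = 4.006 m; N'_7 = 78·cos41.5° − 7·4.006 = 30.4; c'Δl = 17.22; W sinα = 51.7
Σc'Δl = 78.4 kN/m; ΣN' = 655.2 kN/m; ΣW sinα = 310.8 kN/m
Resisting = 78.4 + 655.2·tan27.3° = 78.4 + 338.2 = 416.6 kN/m
FS = 416.6 / 310.8 = 1.340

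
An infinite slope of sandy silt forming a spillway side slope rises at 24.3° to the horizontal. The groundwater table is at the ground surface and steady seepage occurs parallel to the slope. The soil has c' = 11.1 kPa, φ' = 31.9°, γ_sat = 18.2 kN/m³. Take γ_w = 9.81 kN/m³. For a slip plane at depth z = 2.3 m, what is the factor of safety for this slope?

With seepage parallel to the slope and the water table at the surface, the effective normal stress on the slip plane uses the buoyant unit weight γ' = γ_sat − γ_w while the driving shear stress uses γ_sat:
FS = [c' + γ' z cos²β tanφ'] / [γ_sat z sinβ cosβ]
γ' = 18.2 − 9.81 = 8.39 kN/m³
Numerator = 11.1 + 8.39·2.3·cos²24.3°·tan31.9° = 11.1 + 8.39·2.3·0.8307·0.6224 = 21.077 kPa
Denominator = 18.2·2.3·sin24.3°·cos24.3° = 18.2·2.3·0.4115·0.9114 = 15.700 kPa
FS = 21.077 / 15.700 = 1.343

FS = 1.34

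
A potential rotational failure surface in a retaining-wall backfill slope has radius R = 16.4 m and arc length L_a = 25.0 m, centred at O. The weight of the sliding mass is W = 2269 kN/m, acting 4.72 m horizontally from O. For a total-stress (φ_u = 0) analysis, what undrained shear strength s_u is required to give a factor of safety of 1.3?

FS = s_u·L_a·R / (W·d), so s_u = FS·W·d / (L_a·R).
s_u = 1.3·2269·4.72 / (25.00·16.4) = 13922.6 / 410.00 = 33.96 kPa

s_u = 34.0 kPa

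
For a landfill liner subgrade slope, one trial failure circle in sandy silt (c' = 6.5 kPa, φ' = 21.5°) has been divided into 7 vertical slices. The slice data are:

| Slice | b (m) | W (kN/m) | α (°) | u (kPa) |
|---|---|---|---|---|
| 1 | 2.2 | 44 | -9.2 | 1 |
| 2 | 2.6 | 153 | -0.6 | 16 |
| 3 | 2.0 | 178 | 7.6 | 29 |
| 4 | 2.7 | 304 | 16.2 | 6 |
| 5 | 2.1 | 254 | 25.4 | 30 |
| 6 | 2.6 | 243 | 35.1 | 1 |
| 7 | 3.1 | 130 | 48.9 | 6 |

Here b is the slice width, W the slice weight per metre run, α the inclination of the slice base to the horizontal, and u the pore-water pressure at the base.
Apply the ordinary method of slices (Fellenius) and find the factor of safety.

FS = 1.13

Ordinary method of slices: FS = Σ[c'·Δl_i + (W_i cosα_i − u_i·Δl_i)·tanφ'] / Σ W_i sinα_i, with Δl_i = b_i / cosα_i.
Slice 1: Δl = 2.2/cos(-9.2°) = 2.229 m; N'_1 = 44·cos(-9.2°) − 1·2.229 = 41.2; c'Δl = 14.49; W sinα = -7.0
Slice 2: Δl = 2.6/cos(-0.6°) = 2.600 m; N'_2 = 153·cos(-0.6°) − 16·2.600 = 111.4; c'Δl = 16.90; W sinα = -1.6
Slice 3: Δl = 2.0/cos7.6° = 2.018 m; N'_3 = 178·cos7.6° − 29·2.018 = 117.9; c'Δl = 13.12; W sinα = 23.5
Slice 4: Δl = 2.7/cos16.2° = 2.812 m; N'_4 = 304·cos16.2° − 6·2.812 = 275.1; c'Δl = 18.28; W sinα = 84.8
Slice 5: Δl = 2.1/cos25.4° = 2.325 m; N'_5 = 254·cos25.4° − 30·2.325 = 159.7; c'Δl = 15.11; W sinα = 108.9
Slice 6: Δl = 2.6/cos35.1° = 3.178 m; N'_6 = 243·cos35.1° − 1·3.178 = 195.6; c'Δl = 20.66; W sinα = 139.7
Slice 7: Δl = 3.1/cos48.9° = 4.716 m; N'_7 = 130·cos48.9° − 6·4.716 = 57.2; c'Δl = 30.65; W sinα = 98.0
Σc'Δl = 129.2 kN/m; ΣN' = 958.1 kN/m; ΣW sinα = 446.4 kN/m
Resisting = 129.2 + 958.1·tan21.5° = 129.2 + 377.4 = 506.6 kN/m
FS = 506.6 / 446.4 = 1.135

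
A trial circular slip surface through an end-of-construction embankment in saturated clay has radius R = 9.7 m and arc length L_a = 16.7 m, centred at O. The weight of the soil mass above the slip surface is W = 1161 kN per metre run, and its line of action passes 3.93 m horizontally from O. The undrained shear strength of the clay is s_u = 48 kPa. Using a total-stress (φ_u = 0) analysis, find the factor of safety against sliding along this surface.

Taking moments about the centre O, the resisting moment is provided by the undrained shear strength acting along the arc:
M_R = s_u·L_a·R = 48·16.70·9.7 = 7775.5 kN·m/m
M_D = W·d = 1161·3.93 = 4562.7 kN·m/m
FS = M_R / M_D = 7775.5 / 4562.7 = 1.704

FS = 1.70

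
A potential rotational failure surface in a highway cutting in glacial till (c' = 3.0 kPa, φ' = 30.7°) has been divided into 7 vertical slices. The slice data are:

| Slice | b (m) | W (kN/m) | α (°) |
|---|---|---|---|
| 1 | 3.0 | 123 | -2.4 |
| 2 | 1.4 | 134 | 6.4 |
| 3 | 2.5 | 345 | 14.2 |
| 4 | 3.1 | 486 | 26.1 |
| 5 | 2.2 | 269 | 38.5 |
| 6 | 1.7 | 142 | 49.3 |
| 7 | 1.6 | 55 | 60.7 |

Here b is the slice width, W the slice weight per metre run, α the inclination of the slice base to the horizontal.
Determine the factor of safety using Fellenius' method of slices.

Ordinary method of slices: FS = Σ[c'·Δl_i + (W_i cosα_i)·tanφ'] / Σ W_i sinα_i, with Δl_i = b_i / cosα_i.
Slice 1: Δl = 3.0/cos(-2.4°) = 3.003 m; N'_1 = 123·cos(-2.4°) = 122.9; c'Δl = 9.01; W sinα = -5.2
Slice 2: Δl = 1.4/cos6.4° = 1.409 m; N'_2 = 134·cos6.4° = 133.2; c'Δl = 4.23; W sinα = 14.9
Slice 3: Δl = 2.5/cos14.2° = 2.579 m; N'_3 = 345·cos14.2° = 334.5; c'Δl = 7.74; W sinα = 84.6
Slice 4: Δl = 3.1/cos26.1° = 3.452 m; N'_4 = 486·cos26.1° = 436.4; c'Δl = 10.36; W sinα = 213.8
Slice 5: Δl = 2.2/cos38.5° = 2.811 m; N'_5 = 269·cos38.5° = 210.5; c'Δl = 8.43; W sinα = 167.5
Slice 6: Δl = 1.7/cos49.3° = 2.607 m; N'_6 = 142·cos49.3° = 92.6; c'Δl = 7.82; W sinα = 107.7
Slice 7: Δl = 1.6/cos60.7° = 3.269 m; N'_7 = 55·cos60.7° = 26.9; c'Δl = 9.81; W sinα = 48.0
Σc'Δl = 57.4 kN/m; ΣN' = 1357.0 kN/m; ΣW sinα = 631.3 kN/m
Resisting = 57.4 + 1357.0·tan30.7° = 57.4 + 805.7 = 863.1 kN/m
FS = 863.1 / 631.3 = 1.367

FS = 1.37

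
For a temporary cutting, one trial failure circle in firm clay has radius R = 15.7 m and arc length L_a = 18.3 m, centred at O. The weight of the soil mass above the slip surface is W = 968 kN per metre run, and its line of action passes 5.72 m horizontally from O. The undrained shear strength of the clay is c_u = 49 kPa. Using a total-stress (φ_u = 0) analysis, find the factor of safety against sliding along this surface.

FS = 2.54

Taking moments about the centre O, the resisting moment is provided by the undrained shear strength acting along the arc:
M_R = c_u·L_a·R = 49·18.30·15.7 = 14078.2 kN·m/m
M_D = W·d = 968·5.72 = 5537.0 kN·m/m
FS = M_R / M_D = 14078.2 / 5537.0 = 2.543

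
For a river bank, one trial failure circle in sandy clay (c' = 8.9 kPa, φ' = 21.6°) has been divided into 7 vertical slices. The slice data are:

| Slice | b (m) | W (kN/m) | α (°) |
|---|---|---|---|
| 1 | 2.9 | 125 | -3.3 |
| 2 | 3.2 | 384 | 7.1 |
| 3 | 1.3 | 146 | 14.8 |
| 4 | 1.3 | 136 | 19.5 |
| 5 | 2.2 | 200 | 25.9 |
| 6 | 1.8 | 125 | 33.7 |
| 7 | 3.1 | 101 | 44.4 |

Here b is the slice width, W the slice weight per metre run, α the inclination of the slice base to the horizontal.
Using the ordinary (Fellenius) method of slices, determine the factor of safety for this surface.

Ordinary method of slices: FS = Σ[c'·Δl_i + (W_i cosα_i)·tanφ'] / Σ W_i sinα_i, with Δl_i = b_i / cosα_i.
Slice 1: Δl = 2.9/cos(-3.3°) = 2.905 m; N'_1 = 125·cos(-3.3°) = 124.8; c'Δl = 25.85; W sinα = -7.2
Slice 2: Δl = 3.2/cos7.1° = 3.225 m; N'_2 = 384·cos7.1° = 381.1; c'Δl = 28.70; W sinα = 47.5
Slice 3: Δl = 1.3/cos14.8° = 1.345 m; N'_3 = 146·cos14.8° = 141.2; c'Δl = 11.97; W sinα = 37.3
Slice 4: Δl = 1.3/cos19.5° = 1.379 m; N'_4 = 136·cos19.5° = 128.2; c'Δl = 12.27; W sinα = 45.4
Slice 5: Δl = 2.2/cos25.9° = 2.446 m; N'_5 = 200·cos25.9° = 179.9; c'Δl = 21.77; W sinα = 87.4
Slice 6: Δl = 1.8/cos33.7° = 2.164 m; N'_6 = 125·cos33.7° = 104.0; c'Δl = 19.26; W sinα = 69.4
Slice 7: Δl = 3.1/cos44.4° = 4.339 m; N'_7 = 101·cos44.4° = 72.2; c'Δl = 38.62; W sinα = 70.7
Σc'Δl = 158.4 kN/m; ΣN' = 1131.3 kN/m; ΣW sinα = 350.3 kN/m
Resisting = 158.4 + 1131.3·tan21.6° = 158.4 + 447.9 = 606.3 kN/m
FS = 606.3 / 350.3 = 1.731

FS = 1.73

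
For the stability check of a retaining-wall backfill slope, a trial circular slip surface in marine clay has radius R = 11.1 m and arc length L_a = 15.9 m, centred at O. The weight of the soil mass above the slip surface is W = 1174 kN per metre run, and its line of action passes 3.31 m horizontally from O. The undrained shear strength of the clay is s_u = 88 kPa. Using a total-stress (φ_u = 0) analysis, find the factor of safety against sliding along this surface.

FS = 4.00

Taking moments about the centre O, the resisting moment is provided by the undrained shear strength acting along the arc:
M_R = s_u·L_a·R = 88·15.90·11.1 = 15531.1 kN·m/m
M_D = W·d = 1174·3.31 = 3885.9 kN·m/m
FS = M_R / M_D = 15531.1 / 3885.9 = 3.997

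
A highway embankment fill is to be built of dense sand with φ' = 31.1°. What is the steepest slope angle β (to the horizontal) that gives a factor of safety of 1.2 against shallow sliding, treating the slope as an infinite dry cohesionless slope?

β = 26.7°

For an infinite dry cohesionless slope FS = tanφ'/tanβ, so tanβ = tanφ' / FS.
tanβ = tan31.1° / 1.2 = 0.6032 / 1.2 = 0.5027
β = arctan(0.5027) = 26.69°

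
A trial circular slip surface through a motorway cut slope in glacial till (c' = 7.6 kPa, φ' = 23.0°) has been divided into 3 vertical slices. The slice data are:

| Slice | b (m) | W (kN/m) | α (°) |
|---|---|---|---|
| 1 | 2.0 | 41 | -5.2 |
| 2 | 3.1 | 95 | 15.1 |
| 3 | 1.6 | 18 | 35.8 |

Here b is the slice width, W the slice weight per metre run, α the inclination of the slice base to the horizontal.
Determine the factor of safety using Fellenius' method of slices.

Ordinary method of slices: FS = Σ[c'·Δl_i + (W_i cosα_i)·tanφ'] / Σ W_i sinα_i, with Δl_i = b_i / cosα_i.
Slice 1: Δl = 2.0/cos(-5.2°) = 2.008 m; N'_1 = 41·cos(-5.2°) = 40.8; c'Δl = 15.26; W sinα = -3.7
Slice 2: Δl = 3.1/cos15.1° = 3.211 m; N'_2 = 95·cos15.1° = 91.7; c'Δl = 24.40; W sinα = 24.7
Slice 3: Δl = 1.6/cos35.8° = 1.973 m; N'_3 = 18·cos35.8° = 14.6; c'Δl = 14.99; W sinα = 10.5
Σc'Δl = 54.7 kN/m; ΣN' = 147.2 kN/m; ΣW sinα = 31.6 kN/m
Resisting = 54.7 + 147.2·tan23.0° = 54.7 + 62.5 = 117.1 kN/m
FS = 117.1 / 31.6 = 3.711

FS = 3.71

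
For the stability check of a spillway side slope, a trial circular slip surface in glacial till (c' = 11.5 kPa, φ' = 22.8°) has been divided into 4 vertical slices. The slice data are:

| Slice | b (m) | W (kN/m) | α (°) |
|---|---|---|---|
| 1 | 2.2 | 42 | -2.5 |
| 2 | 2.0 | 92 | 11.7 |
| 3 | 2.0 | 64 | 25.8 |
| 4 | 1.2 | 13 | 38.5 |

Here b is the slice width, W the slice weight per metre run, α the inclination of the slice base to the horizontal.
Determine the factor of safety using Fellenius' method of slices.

FS = 3.34

Ordinary method of slices: FS = Σ[c'·Δl_i + (W_i cosα_i)·tanφ'] / Σ W_i sinα_i, with Δl_i = b_i / cosα_i.
Slice 1: Δl = 2.2/cos(-2.5°) = 2.202 m; N'_1 = 42·cos(-2.5°) = 42.0; c'Δl = 25.32; W sinα = -1.8
Slice 2: Δl = 2.0/cos11.7° = 2.042 m; N'_2 = 92·cos11.7° = 90.1; c'Δl = 23.49; W sinα = 18.7
Slice 3: Δl = 2.0/cos25.8° = 2.221 m; N'_3 = 64·cos25.8° = 57.6; c'Δl = 25.55; W sinα = 27.9
Slice 4: Δl = 1.2/cos38.5° = 1.533 m; N'_4 = 13·cos38.5° = 10.2; c'Δl = 17.63; W sinα = 8.1
Σc'Δl = 92.0 kN/m; ΣN' = 199.8 kN/m; ΣW sinα = 52.8 kN/m
Resisting = 92.0 + 199.8·tan22.8° = 92.0 + 84.0 = 176.0 kN/m
FS = 176.0 / 52.8 = 3.335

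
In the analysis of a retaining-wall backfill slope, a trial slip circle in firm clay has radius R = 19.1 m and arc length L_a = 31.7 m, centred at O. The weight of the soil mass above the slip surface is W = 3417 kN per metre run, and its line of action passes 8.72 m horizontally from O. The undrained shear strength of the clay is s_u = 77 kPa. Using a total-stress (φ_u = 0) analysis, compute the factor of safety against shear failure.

Taking moments about the centre O, the resisting moment is provided by the undrained shear strength acting along the arc:
M_R = s_u·L_a·R = 77·31.70·19.1 = 46621.2 kN·m/m
M_D = W·d = 3417·8.72 = 29796.2 kN·m/m
FS = M_R / M_D = 46621.2 / 29796.2 = 1.565

FS = 1.56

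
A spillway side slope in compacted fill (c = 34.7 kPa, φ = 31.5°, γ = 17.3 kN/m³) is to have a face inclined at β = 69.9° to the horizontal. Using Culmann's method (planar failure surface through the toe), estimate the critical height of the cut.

H_c = 29.70 m

Culmann's analysis gives the critical failure plane at α_cr = (β + φ)/2 = (69.9 + 31.5)/2 = 50.7°, and the critical height
H_c = (4c/γ) · sinβ cosφ / [1 − cos(β − φ)]
    = (4·34.7/17.3) · sin69.9°·cos31.5° / [1 − cos(38.4°)]
    = 8.023 · 0.9391·0.8526 / [1 − 0.7837]
    = 8.023 · 0.8007 / 0.2163
    = 29.70 m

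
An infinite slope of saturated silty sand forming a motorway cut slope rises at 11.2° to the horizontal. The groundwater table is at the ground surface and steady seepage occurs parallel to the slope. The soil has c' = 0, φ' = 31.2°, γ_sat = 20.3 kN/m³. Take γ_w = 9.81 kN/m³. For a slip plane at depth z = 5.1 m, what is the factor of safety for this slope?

With seepage parallel to the slope and the water table at the surface, the effective normal stress on the slip plane uses the buoyant unit weight γ' = γ_sat − γ_w while the driving shear stress uses γ_sat:
FS = [c' + γ' z cos²β tanφ'] / [γ_sat z sinβ cosβ]
(For c' = 0 this reduces to FS = (γ'/γ_sat)·tanφ'/tanβ.)
γ' = 20.3 − 9.81 = 10.49 kN/m³
Numerator = 0.0 + 10.49·5.1·cos²11.2°·tan31.2° = 0.0 + 10.49·5.1·0.9623·0.6056 = 31.178 kPa
Denominator = 20.3·5.1·sin11.2°·cos11.2° = 20.3·5.1·0.1942·0.9810 = 19.726 kPa
FS = 31.178 / 19.726 = 1.581

FS = 1.58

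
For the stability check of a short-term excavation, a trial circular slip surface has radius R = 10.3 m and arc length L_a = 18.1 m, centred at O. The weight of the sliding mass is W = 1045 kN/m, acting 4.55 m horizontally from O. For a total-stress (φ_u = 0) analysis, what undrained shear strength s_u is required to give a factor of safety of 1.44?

FS = s_u·L_a·R / (W·d), so s_u = FS·W·d / (L_a·R).
s_u = 1.44·1045·4.55 / (18.10·10.3) = 6846.8 / 186.43 = 36.73 kPa

s_u = 36.7 kPa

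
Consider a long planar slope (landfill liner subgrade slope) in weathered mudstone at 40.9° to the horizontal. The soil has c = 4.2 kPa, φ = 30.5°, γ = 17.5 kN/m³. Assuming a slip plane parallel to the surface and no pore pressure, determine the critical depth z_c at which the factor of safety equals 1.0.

Setting FS = 1.00 in FS = [c + γz cos²β tanφ] / [γz sinβ cosβ] and solving for z:
z = c / [γ cosβ (FS·sinβ − cosβ·tanφ)]
  = 4.2 / [17.5·cos40.9°·(1.00·sin40.9° − cos40.9°·tan30.5°)]
  = 4.2 / [17.5·0.7559·(1.00·0.6547 − 0.7559·0.5890)]
  = 4.2 / 2.7713 = 1.516 m

z_c = 1.52 m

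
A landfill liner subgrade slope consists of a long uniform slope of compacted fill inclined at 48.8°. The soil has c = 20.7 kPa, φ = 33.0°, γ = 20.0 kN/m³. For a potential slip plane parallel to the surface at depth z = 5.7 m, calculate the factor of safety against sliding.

FS = 0.93

For an infinite slope with a slip plane parallel to the surface (no pore pressure): FS = [c + γz cos²β tanφ] / [γz sinβ cosβ].
γz = 20.0·5.7 = 114.00 kN/m²
Numerator = 20.7 + 114.00·cos²48.8°·tan33.0° = 20.7 + 114.00·0.4339·0.6494 = 52.821 kPa
Denominator = 114.00·sin48.8°·cos48.8° = 114.00·0.7524·0.6587 = 56.499 kPa
FS = 52.821 / 56.499 = 0.935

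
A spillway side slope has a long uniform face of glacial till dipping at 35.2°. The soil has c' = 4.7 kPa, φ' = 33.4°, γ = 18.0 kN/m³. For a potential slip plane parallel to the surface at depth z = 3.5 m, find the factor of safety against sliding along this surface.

FS = 1.09

For an infinite slope with a slip plane parallel to the surface (no pore pressure): FS = [c' + γz cos²β tanφ'] / [γz sinβ cosβ].
γz = 18.0·3.5 = 63.00 kN/m²
Numerator = 4.7 + 63.00·cos²35.2°·tan33.4° = 4.7 + 63.00·0.6677·0.6594 = 32.438 kPa
Denominator = 63.00·sin35.2°·cos35.2° = 63.00·0.5764·0.8171 = 29.675 kPa
FS = 32.438 / 29.675 = 1.093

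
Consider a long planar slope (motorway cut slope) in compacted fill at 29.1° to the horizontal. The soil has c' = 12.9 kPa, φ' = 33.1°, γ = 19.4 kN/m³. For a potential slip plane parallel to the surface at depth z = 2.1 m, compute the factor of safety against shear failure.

For an infinite slope with a slip plane parallel to the surface (no pore pressure): FS = [c' + γz cos²β tanφ'] / [γz sinβ cosβ].
γz = 19.4·2.1 = 40.74 kN/m²
Numerator = 12.9 + 40.74·cos²29.1°·tan33.1° = 12.9 + 40.74·0.7635·0.6519 = 33.177 kPa
Denominator = 40.74·sin29.1°·cos29.1° = 40.74·0.4863·0.8738 = 17.312 kPa
FS = 33.177 / 17.312 = 1.916

FS = 1.92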